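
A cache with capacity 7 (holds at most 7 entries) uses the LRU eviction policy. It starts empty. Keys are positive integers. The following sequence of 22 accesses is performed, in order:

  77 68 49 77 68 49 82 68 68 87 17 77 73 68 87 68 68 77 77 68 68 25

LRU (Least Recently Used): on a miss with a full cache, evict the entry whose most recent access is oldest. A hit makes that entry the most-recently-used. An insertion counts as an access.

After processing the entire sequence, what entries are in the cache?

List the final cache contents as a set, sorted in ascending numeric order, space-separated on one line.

Answer: 17 25 68 73 77 82 87

Derivation:
LRU simulation (capacity=7):
  1. access 77: MISS. Cache (LRU->MRU): [77]
  2. access 68: MISS. Cache (LRU->MRU): [77 68]
  3. access 49: MISS. Cache (LRU->MRU): [77 68 49]
  4. access 77: HIT. Cache (LRU->MRU): [68 49 77]
  5. access 68: HIT. Cache (LRU->MRU): [49 77 68]
  6. access 49: HIT. Cache (LRU->MRU): [77 68 49]
  7. access 82: MISS. Cache (LRU->MRU): [77 68 49 82]
  8. access 68: HIT. Cache (LRU->MRU): [77 49 82 68]
  9. access 68: HIT. Cache (LRU->MRU): [77 49 82 68]
  10. access 87: MISS. Cache (LRU->MRU): [77 49 82 68 87]
  11. access 17: MISS. Cache (LRU->MRU): [77 49 82 68 87 17]
  12. access 77: HIT. Cache (LRU->MRU): [49 82 68 87 17 77]
  13. access 73: MISS. Cache (LRU->MRU): [49 82 68 87 17 77 73]
  14. access 68: HIT. Cache (LRU->MRU): [49 82 87 17 77 73 68]
  15. access 87: HIT. Cache (LRU->MRU): [49 82 17 77 73 68 87]
  16. access 68: HIT. Cache (LRU->MRU): [49 82 17 77 73 87 68]
  17. access 68: HIT. Cache (LRU->MRU): [49 82 17 77 73 87 68]
  18. access 77: HIT. Cache (LRU->MRU): [49 82 17 73 87 68 77]
  19. access 77: HIT. Cache (LRU->MRU): [49 82 17 73 87 68 77]
  20. access 68: HIT. Cache (LRU->MRU): [49 82 17 73 87 77 68]
  21. access 68: HIT. Cache (LRU->MRU): [49 82 17 73 87 77 68]
  22. access 25: MISS, evict 49. Cache (LRU->MRU): [82 17 73 87 77 68 25]
Total: 14 hits, 8 misses, 1 evictions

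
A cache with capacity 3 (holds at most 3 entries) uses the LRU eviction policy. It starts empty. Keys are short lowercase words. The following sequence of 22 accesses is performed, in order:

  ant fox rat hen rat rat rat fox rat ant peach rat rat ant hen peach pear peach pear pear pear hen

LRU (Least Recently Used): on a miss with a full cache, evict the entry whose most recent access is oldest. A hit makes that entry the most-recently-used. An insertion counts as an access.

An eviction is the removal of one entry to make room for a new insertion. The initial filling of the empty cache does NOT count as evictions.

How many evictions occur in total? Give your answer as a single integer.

LRU simulation (capacity=3):
  1. access ant: MISS. Cache (LRU->MRU): [ant]
  2. access fox: MISS. Cache (LRU->MRU): [ant fox]
  3. access rat: MISS. Cache (LRU->MRU): [ant fox rat]
  4. access hen: MISS, evict ant. Cache (LRU->MRU): [fox rat hen]
  5. access rat: HIT. Cache (LRU->MRU): [fox hen rat]
  6. access rat: HIT. Cache (LRU->MRU): [fox hen rat]
  7. access rat: HIT. Cache (LRU->MRU): [fox hen rat]
  8. access fox: HIT. Cache (LRU->MRU): [hen rat fox]
  9. access rat: HIT. Cache (LRU->MRU): [hen fox rat]
  10. access ant: MISS, evict hen. Cache (LRU->MRU): [fox rat ant]
  11. access peach: MISS, evict fox. Cache (LRU->MRU): [rat ant peach]
  12. access rat: HIT. Cache (LRU->MRU): [ant peach rat]
  13. access rat: HIT. Cache (LRU->MRU): [ant peach rat]
  14. access ant: HIT. Cache (LRU->MRU): [peach rat ant]
  15. access hen: MISS, evict peach. Cache (LRU->MRU): [rat ant hen]
  16. access peach: MISS, evict rat. Cache (LRU->MRU): [ant hen peach]
  17. access pear: MISS, evict ant. Cache (LRU->MRU): [hen peach pear]
  18. access peach: HIT. Cache (LRU->MRU): [hen pear peach]
  19. access pear: HIT. Cache (LRU->MRU): [hen peach pear]
  20. access pear: HIT. Cache (LRU->MRU): [hen peach pear]
  21. access pear: HIT. Cache (LRU->MRU): [hen peach pear]
  22. access hen: HIT. Cache (LRU->MRU): [peach pear hen]
Total: 13 hits, 9 misses, 6 evictions

Answer: 6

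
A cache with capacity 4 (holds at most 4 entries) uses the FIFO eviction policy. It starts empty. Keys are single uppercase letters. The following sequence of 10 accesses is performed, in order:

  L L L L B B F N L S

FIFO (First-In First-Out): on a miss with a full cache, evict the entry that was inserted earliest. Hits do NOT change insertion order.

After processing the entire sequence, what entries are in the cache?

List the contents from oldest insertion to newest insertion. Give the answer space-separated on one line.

FIFO simulation (capacity=4):
  1. access L: MISS. Cache (old->new): [L]
  2. access L: HIT. Cache (old->new): [L]
  3. access L: HIT. Cache (old->new): [L]
  4. access L: HIT. Cache (old->new): [L]
  5. access B: MISS. Cache (old->new): [L B]
  6. access B: HIT. Cache (old->new): [L B]
  7. access F: MISS. Cache (old->new): [L B F]
  8. access N: MISS. Cache (old->new): [L B F N]
  9. access L: HIT. Cache (old->new): [L B F N]
  10. access S: MISS, evict L. Cache (old->new): [B F N S]
Total: 5 hits, 5 misses, 1 evictions

Answer: B F N S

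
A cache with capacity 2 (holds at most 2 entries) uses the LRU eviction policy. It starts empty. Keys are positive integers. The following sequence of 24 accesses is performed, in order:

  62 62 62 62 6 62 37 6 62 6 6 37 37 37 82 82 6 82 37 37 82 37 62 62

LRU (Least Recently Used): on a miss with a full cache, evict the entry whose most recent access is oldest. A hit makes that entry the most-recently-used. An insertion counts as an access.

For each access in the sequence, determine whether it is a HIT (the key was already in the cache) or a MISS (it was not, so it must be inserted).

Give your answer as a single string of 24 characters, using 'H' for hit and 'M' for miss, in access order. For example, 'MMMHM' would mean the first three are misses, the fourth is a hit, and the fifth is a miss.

Answer: MHHHMHMMMHHMHHMHMHMHHHMH

Derivation:
LRU simulation (capacity=2):
  1. access 62: MISS. Cache (LRU->MRU): [62]
  2. access 62: HIT. Cache (LRU->MRU): [62]
  3. access 62: HIT. Cache (LRU->MRU): [62]
  4. access 62: HIT. Cache (LRU->MRU): [62]
  5. access 6: MISS. Cache (LRU->MRU): [62 6]
  6. access 62: HIT. Cache (LRU->MRU): [6 62]
  7. access 37: MISS, evict 6. Cache (LRU->MRU): [62 37]
  8. access 6: MISS, evict 62. Cache (LRU->MRU): [37 6]
  9. access 62: MISS, evict 37. Cache (LRU->MRU): [6 62]
  10. access 6: HIT. Cache (LRU->MRU): [62 6]
  11. access 6: HIT. Cache (LRU->MRU): [62 6]
  12. access 37: MISS, evict 62. Cache (LRU->MRU): [6 37]
  13. access 37: HIT. Cache (LRU->MRU): [6 37]
  14. access 37: HIT. Cache (LRU->MRU): [6 37]
  15. access 82: MISS, evict 6. Cache (LRU->MRU): [37 82]
  16. access 82: HIT. Cache (LRU->MRU): [37 82]
  17. access 6: MISS, evict 37. Cache (LRU->MRU): [82 6]
  18. access 82: HIT. Cache (LRU->MRU): [6 82]
  19. access 37: MISS, evict 6. Cache (LRU->MRU): [82 37]
  20. access 37: HIT. Cache (LRU->MRU): [82 37]
  21. access 82: HIT. Cache (LRU->MRU): [37 82]
  22. access 37: HIT. Cache (LRU->MRU): [82 37]
  23. access 62: MISS, evict 82. Cache (LRU->MRU): [37 62]
  24. access 62: HIT. Cache (LRU->MRU): [37 62]
Total: 14 hits, 10 misses, 8 evictions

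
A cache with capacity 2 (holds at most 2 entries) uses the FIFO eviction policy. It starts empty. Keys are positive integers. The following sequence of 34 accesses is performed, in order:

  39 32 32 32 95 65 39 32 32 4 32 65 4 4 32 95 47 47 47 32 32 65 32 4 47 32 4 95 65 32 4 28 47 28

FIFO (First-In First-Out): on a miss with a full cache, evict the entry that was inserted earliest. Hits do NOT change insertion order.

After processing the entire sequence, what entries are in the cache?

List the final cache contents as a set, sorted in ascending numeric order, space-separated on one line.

Answer: 28 47

Derivation:
FIFO simulation (capacity=2):
  1. access 39: MISS. Cache (old->new): [39]
  2. access 32: MISS. Cache (old->new): [39 32]
  3. access 32: HIT. Cache (old->new): [39 32]
  4. access 32: HIT. Cache (old->new): [39 32]
  5. access 95: MISS, evict 39. Cache (old->new): [32 95]
  6. access 65: MISS, evict 32. Cache (old->new): [95 65]
  7. access 39: MISS, evict 95. Cache (old->new): [65 39]
  8. access 32: MISS, evict 65. Cache (old->new): [39 32]
  9. access 32: HIT. Cache (old->new): [39 32]
  10. access 4: MISS, evict 39. Cache (old->new): [32 4]
  11. access 32: HIT. Cache (old->new): [32 4]
  12. access 65: MISS, evict 32. Cache (old->new): [4 65]
  13. access 4: HIT. Cache (old->new): [4 65]
  14. access 4: HIT. Cache (old->new): [4 65]
  15. access 32: MISS, evict 4. Cache (old->new): [65 32]
  16. access 95: MISS, evict 65. Cache (old->new): [32 95]
  17. access 47: MISS, evict 32. Cache (old->new): [95 47]
  18. access 47: HIT. Cache (old->new): [95 47]
  19. access 47: HIT. Cache (old->new): [95 47]
  20. access 32: MISS, evict 95. Cache (old->new): [47 32]
  21. access 32: HIT. Cache (old->new): [47 32]
  22. access 65: MISS, evict 47. Cache (old->new): [32 65]
  23. access 32: HIT. Cache (old->new): [32 65]
  24. access 4: MISS, evict 32. Cache (old->new): [65 4]
  25. access 47: MISS, evict 65. Cache (old->new): [4 47]
  26. access 32: MISS, evict 4. Cache (old->new): [47 32]
  27. access 4: MISS, evict 47. Cache (old->new): [32 4]
  28. access 95: MISS, evict 32. Cache (old->new): [4 95]
  29. access 65: MISS, evict 4. Cache (old->new): [95 65]
  30. access 32: MISS, evict 95. Cache (old->new): [65 32]
  31. access 4: MISS, evict 65. Cache (old->new): [32 4]
  32. access 28: MISS, evict 32. Cache (old->new): [4 28]
  33. access 47: MISS, evict 4. Cache (old->new): [28 47]
  34. access 28: HIT. Cache (old->new): [28 47]
Total: 11 hits, 23 misses, 21 evictions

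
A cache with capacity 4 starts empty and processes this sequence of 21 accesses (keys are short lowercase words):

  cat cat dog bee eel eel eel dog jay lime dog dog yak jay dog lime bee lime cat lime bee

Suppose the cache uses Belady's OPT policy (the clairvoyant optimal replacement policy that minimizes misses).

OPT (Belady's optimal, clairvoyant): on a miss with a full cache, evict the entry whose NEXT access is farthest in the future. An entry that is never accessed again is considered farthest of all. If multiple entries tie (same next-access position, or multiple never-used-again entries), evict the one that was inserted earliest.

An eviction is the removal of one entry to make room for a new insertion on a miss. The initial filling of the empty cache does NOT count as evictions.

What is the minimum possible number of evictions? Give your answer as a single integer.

OPT (Belady) simulation (capacity=4):
  1. access cat: MISS. Cache: [cat]
  2. access cat: HIT. Next use of cat: step 19. Cache: [cat]
  3. access dog: MISS. Cache: [cat dog]
  4. access bee: MISS. Cache: [cat dog bee]
  5. access eel: MISS. Cache: [cat dog bee eel]
  6. access eel: HIT. Next use of eel: step 7. Cache: [cat dog bee eel]
  7. access eel: HIT. Next use of eel: never. Cache: [cat dog bee eel]
  8. access dog: HIT. Next use of dog: step 11. Cache: [cat dog bee eel]
  9. access jay: MISS, evict eel (next use: never). Cache: [cat dog bee jay]
  10. access lime: MISS, evict cat (next use: step 19). Cache: [dog bee jay lime]
  11. access dog: HIT. Next use of dog: step 12. Cache: [dog bee jay lime]
  12. access dog: HIT. Next use of dog: step 15. Cache: [dog bee jay lime]
  13. access yak: MISS, evict bee (next use: step 17). Cache: [dog jay lime yak]
  14. access jay: HIT. Next use of jay: never. Cache: [dog jay lime yak]
  15. access dog: HIT. Next use of dog: never. Cache: [dog jay lime yak]
  16. access lime: HIT. Next use of lime: step 18. Cache: [dog jay lime yak]
  17. access bee: MISS, evict dog (next use: never). Cache: [jay lime yak bee]
  18. access lime: HIT. Next use of lime: step 20. Cache: [jay lime yak bee]
  19. access cat: MISS, evict jay (next use: never). Cache: [lime yak bee cat]
  20. access lime: HIT. Next use of lime: never. Cache: [lime yak bee cat]
  21. access bee: HIT. Next use of bee: never. Cache: [lime yak bee cat]
Total: 12 hits, 9 misses, 5 evictions

Answer: 5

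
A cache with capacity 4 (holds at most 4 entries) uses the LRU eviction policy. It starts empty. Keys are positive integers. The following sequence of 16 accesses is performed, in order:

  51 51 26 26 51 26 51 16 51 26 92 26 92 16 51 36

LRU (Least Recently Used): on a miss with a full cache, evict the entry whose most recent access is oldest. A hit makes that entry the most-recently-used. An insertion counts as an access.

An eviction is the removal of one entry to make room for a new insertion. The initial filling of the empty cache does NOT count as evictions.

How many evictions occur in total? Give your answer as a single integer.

Answer: 1

Derivation:
LRU simulation (capacity=4):
  1. access 51: MISS. Cache (LRU->MRU): [51]
  2. access 51: HIT. Cache (LRU->MRU): [51]
  3. access 26: MISS. Cache (LRU->MRU): [51 26]
  4. access 26: HIT. Cache (LRU->MRU): [51 26]
  5. access 51: HIT. Cache (LRU->MRU): [26 51]
  6. access 26: HIT. Cache (LRU->MRU): [51 26]
  7. access 51: HIT. Cache (LRU->MRU): [26 51]
  8. access 16: MISS. Cache (LRU->MRU): [26 51 16]
  9. access 51: HIT. Cache (LRU->MRU): [26 16 51]
  10. access 26: HIT. Cache (LRU->MRU): [16 51 26]
  11. access 92: MISS. Cache (LRU->MRU): [16 51 26 92]
  12. access 26: HIT. Cache (LRU->MRU): [16 51 92 26]
  13. access 92: HIT. Cache (LRU->MRU): [16 51 26 92]
  14. access 16: HIT. Cache (LRU->MRU): [51 26 92 16]
  15. access 51: HIT. Cache (LRU->MRU): [26 92 16 51]
  16. access 36: MISS, evict 26. Cache (LRU->MRU): [92 16 51 36]
Total: 11 hits, 5 misses, 1 evictions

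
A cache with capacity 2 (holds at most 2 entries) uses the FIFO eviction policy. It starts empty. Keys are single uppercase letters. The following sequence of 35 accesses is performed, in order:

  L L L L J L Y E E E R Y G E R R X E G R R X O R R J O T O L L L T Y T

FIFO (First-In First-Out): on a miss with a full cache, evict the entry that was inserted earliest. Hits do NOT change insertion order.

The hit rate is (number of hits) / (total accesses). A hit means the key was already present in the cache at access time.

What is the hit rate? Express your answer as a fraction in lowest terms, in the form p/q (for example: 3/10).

FIFO simulation (capacity=2):
  1. access L: MISS. Cache (old->new): [L]
  2. access L: HIT. Cache (old->new): [L]
  3. access L: HIT. Cache (old->new): [L]
  4. access L: HIT. Cache (old->new): [L]
  5. access J: MISS. Cache (old->new): [L J]
  6. access L: HIT. Cache (old->new): [L J]
  7. access Y: MISS, evict L. Cache (old->new): [J Y]
  8. access E: MISS, evict J. Cache (old->new): [Y E]
  9. access E: HIT. Cache (old->new): [Y E]
  10. access E: HIT. Cache (old->new): [Y E]
  11. access R: MISS, evict Y. Cache (old->new): [E R]
  12. access Y: MISS, evict E. Cache (old->new): [R Y]
  13. access G: MISS, evict R. Cache (old->new): [Y G]
  14. access E: MISS, evict Y. Cache (old->new): [G E]
  15. access R: MISS, evict G. Cache (old->new): [E R]
  16. access R: HIT. Cache (old->new): [E R]
  17. access X: MISS, evict E. Cache (old->new): [R X]
  18. access E: MISS, evict R. Cache (old->new): [X E]
  19. access G: MISS, evict X. Cache (old->new): [E G]
  20. access R: MISS, evict E. Cache (old->new): [G R]
  21. access R: HIT. Cache (old->new): [G R]
  22. access X: MISS, evict G. Cache (old->new): [R X]
  23. access O: MISS, evict R. Cache (old->new): [X O]
  24. access R: MISS, evict X. Cache (old->new): [O R]
  25. access R: HIT. Cache (old->new): [O R]
  26. access J: MISS, evict O. Cache (old->new): [R J]
  27. access O: MISS, evict R. Cache (old->new): [J O]
  28. access T: MISS, evict J. Cache (old->new): [O T]
  29. access O: HIT. Cache (old->new): [O T]
  30. access L: MISS, evict O. Cache (old->new): [T L]
  31. access L: HIT. Cache (old->new): [T L]
  32. access L: HIT. Cache (old->new): [T L]
  33. access T: HIT. Cache (old->new): [T L]
  34. access Y: MISS, evict T. Cache (old->new): [L Y]
  35. access T: MISS, evict L. Cache (old->new): [Y T]
Total: 13 hits, 22 misses, 20 evictions

Hit rate = 13/35

Answer: 13/35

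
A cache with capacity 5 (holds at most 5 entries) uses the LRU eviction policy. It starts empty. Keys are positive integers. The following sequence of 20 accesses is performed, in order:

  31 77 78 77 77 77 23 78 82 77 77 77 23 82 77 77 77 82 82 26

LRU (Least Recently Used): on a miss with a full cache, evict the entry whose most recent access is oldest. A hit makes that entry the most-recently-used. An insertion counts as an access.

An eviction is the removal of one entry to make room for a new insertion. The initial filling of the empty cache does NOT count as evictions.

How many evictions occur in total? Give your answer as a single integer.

Answer: 1

Derivation:
LRU simulation (capacity=5):
  1. access 31: MISS. Cache (LRU->MRU): [31]
  2. access 77: MISS. Cache (LRU->MRU): [31 77]
  3. access 78: MISS. Cache (LRU->MRU): [31 77 78]
  4. access 77: HIT. Cache (LRU->MRU): [31 78 77]
  5. access 77: HIT. Cache (LRU->MRU): [31 78 77]
  6. access 77: HIT. Cache (LRU->MRU): [31 78 77]
  7. access 23: MISS. Cache (LRU->MRU): [31 78 77 23]
  8. access 78: HIT. Cache (LRU->MRU): [31 77 23 78]
  9. access 82: MISS. Cache (LRU->MRU): [31 77 23 78 82]
  10. access 77: HIT. Cache (LRU->MRU): [31 23 78 82 77]
  11. access 77: HIT. Cache (LRU->MRU): [31 23 78 82 77]
  12. access 77: HIT. Cache (LRU->MRU): [31 23 78 82 77]
  13. access 23: HIT. Cache (LRU->MRU): [31 78 82 77 23]
  14. access 82: HIT. Cache (LRU->MRU): [31 78 77 23 82]
  15. access 77: HIT. Cache (LRU->MRU): [31 78 23 82 77]
  16. access 77: HIT. Cache (LRU->MRU): [31 78 23 82 77]
  17. access 77: HIT. Cache (LRU->MRU): [31 78 23 82 77]
  18. access 82: HIT. Cache (LRU->MRU): [31 78 23 77 82]
  19. access 82: HIT. Cache (LRU->MRU): [31 78 23 77 82]
  20. access 26: MISS, evict 31. Cache (LRU->MRU): [78 23 77 82 26]
Total: 14 hits, 6 misses, 1 evictions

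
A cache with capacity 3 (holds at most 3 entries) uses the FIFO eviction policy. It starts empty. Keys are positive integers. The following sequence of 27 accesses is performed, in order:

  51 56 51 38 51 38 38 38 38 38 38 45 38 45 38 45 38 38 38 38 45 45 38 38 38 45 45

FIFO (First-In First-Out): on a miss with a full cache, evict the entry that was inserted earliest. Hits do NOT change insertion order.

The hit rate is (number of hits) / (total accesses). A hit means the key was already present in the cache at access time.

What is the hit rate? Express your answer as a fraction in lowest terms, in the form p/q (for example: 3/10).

Answer: 23/27

Derivation:
FIFO simulation (capacity=3):
  1. access 51: MISS. Cache (old->new): [51]
  2. access 56: MISS. Cache (old->new): [51 56]
  3. access 51: HIT. Cache (old->new): [51 56]
  4. access 38: MISS. Cache (old->new): [51 56 38]
  5. access 51: HIT. Cache (old->new): [51 56 38]
  6. access 38: HIT. Cache (old->new): [51 56 38]
  7. access 38: HIT. Cache (old->new): [51 56 38]
  8. access 38: HIT. Cache (old->new): [51 56 38]
  9. access 38: HIT. Cache (old->new): [51 56 38]
  10. access 38: HIT. Cache (old->new): [51 56 38]
  11. access 38: HIT. Cache (old->new): [51 56 38]
  12. access 45: MISS, evict 51. Cache (old->new): [56 38 45]
  13. access 38: HIT. Cache (old->new): [56 38 45]
  14. access 45: HIT. Cache (old->new): [56 38 45]
  15. access 38: HIT. Cache (old->new): [56 38 45]
  16. access 45: HIT. Cache (old->new): [56 38 45]
  17. access 38: HIT. Cache (old->new): [56 38 45]
  18. access 38: HIT. Cache (old->new): [56 38 45]
  19. access 38: HIT. Cache (old->new): [56 38 45]
  20. access 38: HIT. Cache (old->new): [56 38 45]
  21. access 45: HIT. Cache (old->new): [56 38 45]
  22. access 45: HIT. Cache (old->new): [56 38 45]
  23. access 38: HIT. Cache (old->new): [56 38 45]
  24. access 38: HIT. Cache (old->new): [56 38 45]
  25. access 38: HIT. Cache (old->new): [56 38 45]
  26. access 45: HIT. Cache (old->new): [56 38 45]
  27. access 45: HIT. Cache (old->new): [56 38 45]
Total: 23 hits, 4 misses, 1 evictions

Hit rate = 23/27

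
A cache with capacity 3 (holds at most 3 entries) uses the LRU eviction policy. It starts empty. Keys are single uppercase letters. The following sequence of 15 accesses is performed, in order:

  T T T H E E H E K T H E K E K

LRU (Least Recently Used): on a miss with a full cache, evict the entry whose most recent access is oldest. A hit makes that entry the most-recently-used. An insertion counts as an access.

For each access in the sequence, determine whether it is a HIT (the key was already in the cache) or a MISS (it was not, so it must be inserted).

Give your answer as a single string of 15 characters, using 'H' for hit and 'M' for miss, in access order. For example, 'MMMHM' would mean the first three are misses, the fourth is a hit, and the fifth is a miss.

LRU simulation (capacity=3):
  1. access T: MISS. Cache (LRU->MRU): [T]
  2. access T: HIT. Cache (LRU->MRU): [T]
  3. access T: HIT. Cache (LRU->MRU): [T]
  4. access H: MISS. Cache (LRU->MRU): [T H]
  5. access E: MISS. Cache (LRU->MRU): [T H E]
  6. access E: HIT. Cache (LRU->MRU): [T H E]
  7. access H: HIT. Cache (LRU->MRU): [T E H]
  8. access E: HIT. Cache (LRU->MRU): [T H E]
  9. access K: MISS, evict T. Cache (LRU->MRU): [H E K]
  10. access T: MISS, evict H. Cache (LRU->MRU): [E K T]
  11. access H: MISS, evict E. Cache (LRU->MRU): [K T H]
  12. access E: MISS, evict K. Cache (LRU->MRU): [T H E]
  13. access K: MISS, evict T. Cache (LRU->MRU): [H E K]
  14. access E: HIT. Cache (LRU->MRU): [H K E]
  15. access K: HIT. Cache (LRU->MRU): [H E K]
Total: 7 hits, 8 misses, 5 evictions

Answer: MHHMMHHHMMMMMHH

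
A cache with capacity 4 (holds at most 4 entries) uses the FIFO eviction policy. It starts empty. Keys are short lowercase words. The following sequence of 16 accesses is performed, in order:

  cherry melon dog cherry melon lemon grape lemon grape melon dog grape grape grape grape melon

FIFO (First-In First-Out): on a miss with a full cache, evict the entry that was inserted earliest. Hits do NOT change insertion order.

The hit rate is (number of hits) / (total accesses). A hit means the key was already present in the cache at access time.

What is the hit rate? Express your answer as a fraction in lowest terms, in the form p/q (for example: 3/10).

FIFO simulation (capacity=4):
  1. access cherry: MISS. Cache (old->new): [cherry]
  2. access melon: MISS. Cache (old->new): [cherry melon]
  3. access dog: MISS. Cache (old->new): [cherry melon dog]
  4. access cherry: HIT. Cache (old->new): [cherry melon dog]
  5. access melon: HIT. Cache (old->new): [cherry melon dog]
  6. access lemon: MISS. Cache (old->new): [cherry melon dog lemon]
  7. access grape: MISS, evict cherry. Cache (old->new): [melon dog lemon grape]
  8. access lemon: HIT. Cache (old->new): [melon dog lemon grape]
  9. access grape: HIT. Cache (old->new): [melon dog lemon grape]
  10. access melon: HIT. Cache (old->new): [melon dog lemon grape]
  11. access dog: HIT. Cache (old->new): [melon dog lemon grape]
  12. access grape: HIT. Cache (old->new): [melon dog lemon grape]
  13. access grape: HIT. Cache (old->new): [melon dog lemon grape]
  14. access grape: HIT. Cache (old->new): [melon dog lemon grape]
  15. access grape: HIT. Cache (old->new): [melon dog lemon grape]
  16. access melon: HIT. Cache (old->new): [melon dog lemon grape]
Total: 11 hits, 5 misses, 1 evictions

Hit rate = 11/16

Answer: 11/16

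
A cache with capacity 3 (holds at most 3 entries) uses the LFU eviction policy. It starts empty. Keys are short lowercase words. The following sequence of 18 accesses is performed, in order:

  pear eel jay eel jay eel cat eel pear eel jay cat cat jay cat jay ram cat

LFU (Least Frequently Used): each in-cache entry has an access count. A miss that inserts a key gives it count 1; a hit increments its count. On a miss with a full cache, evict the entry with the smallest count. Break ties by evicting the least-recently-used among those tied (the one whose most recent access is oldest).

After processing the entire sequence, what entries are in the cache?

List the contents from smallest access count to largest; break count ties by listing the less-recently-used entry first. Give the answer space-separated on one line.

Answer: cat eel jay

Derivation:
LFU simulation (capacity=3):
  1. access pear: MISS. Cache: [pear(c=1)]
  2. access eel: MISS. Cache: [pear(c=1) eel(c=1)]
  3. access jay: MISS. Cache: [pear(c=1) eel(c=1) jay(c=1)]
  4. access eel: HIT, count now 2. Cache: [pear(c=1) jay(c=1) eel(c=2)]
  5. access jay: HIT, count now 2. Cache: [pear(c=1) eel(c=2) jay(c=2)]
  6. access eel: HIT, count now 3. Cache: [pear(c=1) jay(c=2) eel(c=3)]
  7. access cat: MISS, evict pear(c=1). Cache: [cat(c=1) jay(c=2) eel(c=3)]
  8. access eel: HIT, count now 4. Cache: [cat(c=1) jay(c=2) eel(c=4)]
  9. access pear: MISS, evict cat(c=1). Cache: [pear(c=1) jay(c=2) eel(c=4)]
  10. access eel: HIT, count now 5. Cache: [pear(c=1) jay(c=2) eel(c=5)]
  11. access jay: HIT, count now 3. Cache: [pear(c=1) jay(c=3) eel(c=5)]
  12. access cat: MISS, evict pear(c=1). Cache: [cat(c=1) jay(c=3) eel(c=5)]
  13. access cat: HIT, count now 2. Cache: [cat(c=2) jay(c=3) eel(c=5)]
  14. access jay: HIT, count now 4. Cache: [cat(c=2) jay(c=4) eel(c=5)]
  15. access cat: HIT, count now 3. Cache: [cat(c=3) jay(c=4) eel(c=5)]
  16. access jay: HIT, count now 5. Cache: [cat(c=3) eel(c=5) jay(c=5)]
  17. access ram: MISS, evict cat(c=3). Cache: [ram(c=1) eel(c=5) jay(c=5)]
  18. access cat: MISS, evict ram(c=1). Cache: [cat(c=1) eel(c=5) jay(c=5)]
Total: 10 hits, 8 misses, 5 evictions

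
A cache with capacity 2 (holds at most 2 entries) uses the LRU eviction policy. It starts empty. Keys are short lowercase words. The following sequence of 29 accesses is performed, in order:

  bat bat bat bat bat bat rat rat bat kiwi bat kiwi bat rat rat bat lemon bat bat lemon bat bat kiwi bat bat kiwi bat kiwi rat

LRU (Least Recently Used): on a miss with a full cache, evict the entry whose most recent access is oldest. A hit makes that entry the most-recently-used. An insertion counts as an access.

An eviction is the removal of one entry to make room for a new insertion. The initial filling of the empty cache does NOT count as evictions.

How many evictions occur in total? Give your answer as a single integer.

LRU simulation (capacity=2):
  1. access bat: MISS. Cache (LRU->MRU): [bat]
  2. access bat: HIT. Cache (LRU->MRU): [bat]
  3. access bat: HIT. Cache (LRU->MRU): [bat]
  4. access bat: HIT. Cache (LRU->MRU): [bat]
  5. access bat: HIT. Cache (LRU->MRU): [bat]
  6. access bat: HIT. Cache (LRU->MRU): [bat]
  7. access rat: MISS. Cache (LRU->MRU): [bat rat]
  8. access rat: HIT. Cache (LRU->MRU): [bat rat]
  9. access bat: HIT. Cache (LRU->MRU): [rat bat]
  10. access kiwi: MISS, evict rat. Cache (LRU->MRU): [bat kiwi]
  11. access bat: HIT. Cache (LRU->MRU): [kiwi bat]
  12. access kiwi: HIT. Cache (LRU->MRU): [bat kiwi]
  13. access bat: HIT. Cache (LRU->MRU): [kiwi bat]
  14. access rat: MISS, evict kiwi. Cache (LRU->MRU): [bat rat]
  15. access rat: HIT. Cache (LRU->MRU): [bat rat]
  16. access bat: HIT. Cache (LRU->MRU): [rat bat]
  17. access lemon: MISS, evict rat. Cache (LRU->MRU): [bat lemon]
  18. access bat: HIT. Cache (LRU->MRU): [lemon bat]
  19. access bat: HIT. Cache (LRU->MRU): [lemon bat]
  20. access lemon: HIT. Cache (LRU->MRU): [bat lemon]
  21. access bat: HIT. Cache (LRU->MRU): [lemon bat]
  22. access bat: HIT. Cache (LRU->MRU): [lemon bat]
  23. access kiwi: MISS, evict lemon. Cache (LRU->MRU): [bat kiwi]
  24. access bat: HIT. Cache (LRU->MRU): [kiwi bat]
  25. access bat: HIT. Cache (LRU->MRU): [kiwi bat]
  26. access kiwi: HIT. Cache (LRU->MRU): [bat kiwi]
  27. access bat: HIT. Cache (LRU->MRU): [kiwi bat]
  28. access kiwi: HIT. Cache (LRU->MRU): [bat kiwi]
  29. access rat: MISS, evict bat. Cache (LRU->MRU): [kiwi rat]
Total: 22 hits, 7 misses, 5 evictions

Answer: 5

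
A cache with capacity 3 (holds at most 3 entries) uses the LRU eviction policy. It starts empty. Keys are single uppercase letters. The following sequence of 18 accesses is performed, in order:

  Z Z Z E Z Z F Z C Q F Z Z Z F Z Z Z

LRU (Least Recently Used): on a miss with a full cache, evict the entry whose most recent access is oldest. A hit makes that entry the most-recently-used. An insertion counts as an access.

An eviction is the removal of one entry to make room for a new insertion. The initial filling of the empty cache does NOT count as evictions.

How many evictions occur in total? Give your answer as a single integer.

LRU simulation (capacity=3):
  1. access Z: MISS. Cache (LRU->MRU): [Z]
  2. access Z: HIT. Cache (LRU->MRU): [Z]
  3. access Z: HIT. Cache (LRU->MRU): [Z]
  4. access E: MISS. Cache (LRU->MRU): [Z E]
  5. access Z: HIT. Cache (LRU->MRU): [E Z]
  6. access Z: HIT. Cache (LRU->MRU): [E Z]
  7. access F: MISS. Cache (LRU->MRU): [E Z F]
  8. access Z: HIT. Cache (LRU->MRU): [E F Z]
  9. access C: MISS, evict E. Cache (LRU->MRU): [F Z C]
  10. access Q: MISS, evict F. Cache (LRU->MRU): [Z C Q]
  11. access F: MISS, evict Z. Cache (LRU->MRU): [C Q F]
  12. access Z: MISS, evict C. Cache (LRU->MRU): [Q F Z]
  13. access Z: HIT. Cache (LRU->MRU): [Q F Z]
  14. access Z: HIT. Cache (LRU->MRU): [Q F Z]
  15. access F: HIT. Cache (LRU->MRU): [Q Z F]
  16. access Z: HIT. Cache (LRU->MRU): [Q F Z]
  17. access Z: HIT. Cache (LRU->MRU): [Q F Z]
  18. access Z: HIT. Cache (LRU->MRU): [Q F Z]
Total: 11 hits, 7 misses, 4 evictions

Answer: 4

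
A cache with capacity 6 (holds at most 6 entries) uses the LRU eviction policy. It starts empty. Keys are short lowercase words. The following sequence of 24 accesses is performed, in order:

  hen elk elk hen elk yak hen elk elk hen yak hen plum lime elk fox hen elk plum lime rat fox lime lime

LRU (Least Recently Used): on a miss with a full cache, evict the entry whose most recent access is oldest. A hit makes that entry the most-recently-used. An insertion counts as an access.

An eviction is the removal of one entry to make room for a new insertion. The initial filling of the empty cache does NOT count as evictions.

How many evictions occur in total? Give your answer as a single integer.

LRU simulation (capacity=6):
  1. access hen: MISS. Cache (LRU->MRU): [hen]
  2. access elk: MISS. Cache (LRU->MRU): [hen elk]
  3. access elk: HIT. Cache (LRU->MRU): [hen elk]
  4. access hen: HIT. Cache (LRU->MRU): [elk hen]
  5. access elk: HIT. Cache (LRU->MRU): [hen elk]
  6. access yak: MISS. Cache (LRU->MRU): [hen elk yak]
  7. access hen: HIT. Cache (LRU->MRU): [elk yak hen]
  8. access elk: HIT. Cache (LRU->MRU): [yak hen elk]
  9. access elk: HIT. Cache (LRU->MRU): [yak hen elk]
  10. access hen: HIT. Cache (LRU->MRU): [yak elk hen]
  11. access yak: HIT. Cache (LRU->MRU): [elk hen yak]
  12. access hen: HIT. Cache (LRU->MRU): [elk yak hen]
  13. access plum: MISS. Cache (LRU->MRU): [elk yak hen plum]
  14. access lime: MISS. Cache (LRU->MRU): [elk yak hen plum lime]
  15. access elk: HIT. Cache (LRU->MRU): [yak hen plum lime elk]
  16. access fox: MISS. Cache (LRU->MRU): [yak hen plum lime elk fox]
  17. access hen: HIT. Cache (LRU->MRU): [yak plum lime elk fox hen]
  18. access elk: HIT. Cache (LRU->MRU): [yak plum lime fox hen elk]
  19. access plum: HIT. Cache (LRU->MRU): [yak lime fox hen elk plum]
  20. access lime: HIT. Cache (LRU->MRU): [yak fox hen elk plum lime]
  21. access rat: MISS, evict yak. Cache (LRU->MRU): [fox hen elk plum lime rat]
  22. access fox: HIT. Cache (LRU->MRU): [hen elk plum lime rat fox]
  23. access lime: HIT. Cache (LRU->MRU): [hen elk plum rat fox lime]
  24. access lime: HIT. Cache (LRU->MRU): [hen elk plum rat fox lime]
Total: 17 hits, 7 misses, 1 evictions

Answer: 1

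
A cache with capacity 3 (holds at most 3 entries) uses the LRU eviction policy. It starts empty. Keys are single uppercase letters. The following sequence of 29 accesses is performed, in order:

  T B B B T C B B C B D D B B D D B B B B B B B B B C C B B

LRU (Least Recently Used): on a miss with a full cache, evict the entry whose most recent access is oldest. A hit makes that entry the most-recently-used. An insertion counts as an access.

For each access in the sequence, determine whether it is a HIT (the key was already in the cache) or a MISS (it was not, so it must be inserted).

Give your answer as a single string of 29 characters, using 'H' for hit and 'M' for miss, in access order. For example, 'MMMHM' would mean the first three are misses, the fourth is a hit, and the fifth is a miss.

Answer: MMHHHMHHHHMHHHHHHHHHHHHHHHHHH

Derivation:
LRU simulation (capacity=3):
  1. access T: MISS. Cache (LRU->MRU): [T]
  2. access B: MISS. Cache (LRU->MRU): [T B]
  3. access B: HIT. Cache (LRU->MRU): [T B]
  4. access B: HIT. Cache (LRU->MRU): [T B]
  5. access T: HIT. Cache (LRU->MRU): [B T]
  6. access C: MISS. Cache (LRU->MRU): [B T C]
  7. access B: HIT. Cache (LRU->MRU): [T C B]
  8. access B: HIT. Cache (LRU->MRU): [T C B]
  9. access C: HIT. Cache (LRU->MRU): [T B C]
  10. access B: HIT. Cache (LRU->MRU): [T C B]
  11. access D: MISS, evict T. Cache (LRU->MRU): [C B D]
  12. access D: HIT. Cache (LRU->MRU): [C B D]
  13. access B: HIT. Cache (LRU->MRU): [C D B]
  14. access B: HIT. Cache (LRU->MRU): [C D B]
  15. access D: HIT. Cache (LRU->MRU): [C B D]
  16. access D: HIT. Cache (LRU->MRU): [C B D]
  17. access B: HIT. Cache (LRU->MRU): [C D B]
  18. access B: HIT. Cache (LRU->MRU): [C D B]
  19. access B: HIT. Cache (LRU->MRU): [C D B]
  20. access B: HIT. Cache (LRU->MRU): [C D B]
  21. access B: HIT. Cache (LRU->MRU): [C D B]
  22. access B: HIT. Cache (LRU->MRU): [C D B]
  23. access B: HIT. Cache (LRU->MRU): [C D B]
  24. access B: HIT. Cache (LRU->MRU): [C D B]
  25. access B: HIT. Cache (LRU->MRU): [C D B]
  26. access C: HIT. Cache (LRU->MRU): [D B C]
  27. access C: HIT. Cache (LRU->MRU): [D B C]
  28. access B: HIT. Cache (LRU->MRU): [D C B]
  29. access B: HIT. Cache (LRU->MRU): [D C B]
Total: 25 hits, 4 misses, 1 evictions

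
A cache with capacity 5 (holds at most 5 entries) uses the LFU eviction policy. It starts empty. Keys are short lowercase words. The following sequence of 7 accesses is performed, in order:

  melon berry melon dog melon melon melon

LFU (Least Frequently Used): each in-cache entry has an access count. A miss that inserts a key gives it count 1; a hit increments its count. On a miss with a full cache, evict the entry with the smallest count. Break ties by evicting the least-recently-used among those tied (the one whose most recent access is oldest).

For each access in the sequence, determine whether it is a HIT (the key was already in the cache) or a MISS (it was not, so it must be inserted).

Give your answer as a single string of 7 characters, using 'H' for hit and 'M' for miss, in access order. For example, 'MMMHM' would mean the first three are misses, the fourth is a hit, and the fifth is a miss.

Answer: MMHMHHH

Derivation:
LFU simulation (capacity=5):
  1. access melon: MISS. Cache: [melon(c=1)]
  2. access berry: MISS. Cache: [melon(c=1) berry(c=1)]
  3. access melon: HIT, count now 2. Cache: [berry(c=1) melon(c=2)]
  4. access dog: MISS. Cache: [berry(c=1) dog(c=1) melon(c=2)]
  5. access melon: HIT, count now 3. Cache: [berry(c=1) dog(c=1) melon(c=3)]
  6. access melon: HIT, count now 4. Cache: [berry(c=1) dog(c=1) melon(c=4)]
  7. access melon: HIT, count now 5. Cache: [berry(c=1) dog(c=1) melon(c=5)]
Total: 4 hits, 3 misses, 0 evictions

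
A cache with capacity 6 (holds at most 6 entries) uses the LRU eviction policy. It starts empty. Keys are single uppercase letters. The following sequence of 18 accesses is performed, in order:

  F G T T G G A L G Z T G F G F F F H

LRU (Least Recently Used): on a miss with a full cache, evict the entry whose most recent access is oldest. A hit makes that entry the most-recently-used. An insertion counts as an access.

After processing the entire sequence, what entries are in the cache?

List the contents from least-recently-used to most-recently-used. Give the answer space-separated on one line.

LRU simulation (capacity=6):
  1. access F: MISS. Cache (LRU->MRU): [F]
  2. access G: MISS. Cache (LRU->MRU): [F G]
  3. access T: MISS. Cache (LRU->MRU): [F G T]
  4. access T: HIT. Cache (LRU->MRU): [F G T]
  5. access G: HIT. Cache (LRU->MRU): [F T G]
  6. access G: HIT. Cache (LRU->MRU): [F T G]
  7. access A: MISS. Cache (LRU->MRU): [F T G A]
  8. access L: MISS. Cache (LRU->MRU): [F T G A L]
  9. access G: HIT. Cache (LRU->MRU): [F T A L G]
  10. access Z: MISS. Cache (LRU->MRU): [F T A L G Z]
  11. access T: HIT. Cache (LRU->MRU): [F A L G Z T]
  12. access G: HIT. Cache (LRU->MRU): [F A L Z T G]
  13. access F: HIT. Cache (LRU->MRU): [A L Z T G F]
  14. access G: HIT. Cache (LRU->MRU): [A L Z T F G]
  15. access F: HIT. Cache (LRU->MRU): [A L Z T G F]
  16. access F: HIT. Cache (LRU->MRU): [A L Z T G F]
  17. access F: HIT. Cache (LRU->MRU): [A L Z T G F]
  18. access H: MISS, evict A. Cache (LRU->MRU): [L Z T G F H]
Total: 11 hits, 7 misses, 1 evictions

Answer: L Z T G F H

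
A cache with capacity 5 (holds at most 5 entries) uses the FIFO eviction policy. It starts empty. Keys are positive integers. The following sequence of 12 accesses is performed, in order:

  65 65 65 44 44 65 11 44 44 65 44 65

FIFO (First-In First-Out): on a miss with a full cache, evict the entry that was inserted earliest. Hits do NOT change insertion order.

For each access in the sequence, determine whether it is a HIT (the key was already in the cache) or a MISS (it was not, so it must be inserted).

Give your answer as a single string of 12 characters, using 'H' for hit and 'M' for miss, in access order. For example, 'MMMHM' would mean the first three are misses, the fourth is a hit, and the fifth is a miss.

FIFO simulation (capacity=5):
  1. access 65: MISS. Cache (old->new): [65]
  2. access 65: HIT. Cache (old->new): [65]
  3. access 65: HIT. Cache (old->new): [65]
  4. access 44: MISS. Cache (old->new): [65 44]
  5. access 44: HIT. Cache (old->new): [65 44]
  6. access 65: HIT. Cache (old->new): [65 44]
  7. access 11: MISS. Cache (old->new): [65 44 11]
  8. access 44: HIT. Cache (old->new): [65 44 11]
  9. access 44: HIT. Cache (old->new): [65 44 11]
  10. access 65: HIT. Cache (old->new): [65 44 11]
  11. access 44: HIT. Cache (old->new): [65 44 11]
  12. access 65: HIT. Cache (old->new): [65 44 11]
Total: 9 hits, 3 misses, 0 evictions

Answer: MHHMHHMHHHHH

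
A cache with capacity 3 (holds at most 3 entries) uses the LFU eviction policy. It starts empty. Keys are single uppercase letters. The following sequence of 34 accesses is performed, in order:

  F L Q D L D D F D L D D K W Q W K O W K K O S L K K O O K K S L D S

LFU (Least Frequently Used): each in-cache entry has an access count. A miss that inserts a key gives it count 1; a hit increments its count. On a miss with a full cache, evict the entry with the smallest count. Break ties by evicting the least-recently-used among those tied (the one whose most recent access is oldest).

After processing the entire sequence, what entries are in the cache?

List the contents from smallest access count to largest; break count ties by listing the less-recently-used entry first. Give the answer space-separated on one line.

Answer: S L D

Derivation:
LFU simulation (capacity=3):
  1. access F: MISS. Cache: [F(c=1)]
  2. access L: MISS. Cache: [F(c=1) L(c=1)]
  3. access Q: MISS. Cache: [F(c=1) L(c=1) Q(c=1)]
  4. access D: MISS, evict F(c=1). Cache: [L(c=1) Q(c=1) D(c=1)]
  5. access L: HIT, count now 2. Cache: [Q(c=1) D(c=1) L(c=2)]
  6. access D: HIT, count now 2. Cache: [Q(c=1) L(c=2) D(c=2)]
  7. access D: HIT, count now 3. Cache: [Q(c=1) L(c=2) D(c=3)]
  8. access F: MISS, evict Q(c=1). Cache: [F(c=1) L(c=2) D(c=3)]
  9. access D: HIT, count now 4. Cache: [F(c=1) L(c=2) D(c=4)]
  10. access L: HIT, count now 3. Cache: [F(c=1) L(c=3) D(c=4)]
  11. access D: HIT, count now 5. Cache: [F(c=1) L(c=3) D(c=5)]
  12. access D: HIT, count now 6. Cache: [F(c=1) L(c=3) D(c=6)]
  13. access K: MISS, evict F(c=1). Cache: [K(c=1) L(c=3) D(c=6)]
  14. access W: MISS, evict K(c=1). Cache: [W(c=1) L(c=3) D(c=6)]
  15. access Q: MISS, evict W(c=1). Cache: [Q(c=1) L(c=3) D(c=6)]
  16. access W: MISS, evict Q(c=1). Cache: [W(c=1) L(c=3) D(c=6)]
  17. access K: MISS, evict W(c=1). Cache: [K(c=1) L(c=3) D(c=6)]
  18. access O: MISS, evict K(c=1). Cache: [O(c=1) L(c=3) D(c=6)]
  19. access W: MISS, evict O(c=1). Cache: [W(c=1) L(c=3) D(c=6)]
  20. access K: MISS, evict W(c=1). Cache: [K(c=1) L(c=3) D(c=6)]
  21. access K: HIT, count now 2. Cache: [K(c=2) L(c=3) D(c=6)]
  22. access O: MISS, evict K(c=2). Cache: [O(c=1) L(c=3) D(c=6)]
  23. access S: MISS, evict O(c=1). Cache: [S(c=1) L(c=3) D(c=6)]
  24. access L: HIT, count now 4. Cache: [S(c=1) L(c=4) D(c=6)]
  25. access K: MISS, evict S(c=1). Cache: [K(c=1) L(c=4) D(c=6)]
  26. access K: HIT, count now 2. Cache: [K(c=2) L(c=4) D(c=6)]
  27. access O: MISS, evict K(c=2). Cache: [O(c=1) L(c=4) D(c=6)]
  28. access O: HIT, count now 2. Cache: [O(c=2) L(c=4) D(c=6)]
  29. access K: MISS, evict O(c=2). Cache: [K(c=1) L(c=4) D(c=6)]
  30. access K: HIT, count now 2. Cache: [K(c=2) L(c=4) D(c=6)]
  31. access S: MISS, evict K(c=2). Cache: [S(c=1) L(c=4) D(c=6)]
  32. access L: HIT, count now 5. Cache: [S(c=1) L(c=5) D(c=6)]
  33. access D: HIT, count now 7. Cache: [S(c=1) L(c=5) D(c=7)]
  34. access S: HIT, count now 2. Cache: [S(c=2) L(c=5) D(c=7)]
Total: 15 hits, 19 misses, 16 evictions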